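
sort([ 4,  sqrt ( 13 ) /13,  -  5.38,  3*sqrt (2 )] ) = [ - 5.38,sqrt(13)/13, 4, 3*sqrt (2 )] 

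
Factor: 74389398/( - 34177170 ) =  - 12398233/5696195 = - 5^( - 1 )*31^1*43^1 * 71^1*131^1*1139239^ ( - 1) 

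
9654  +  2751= 12405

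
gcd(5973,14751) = 33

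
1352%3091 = 1352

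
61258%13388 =7706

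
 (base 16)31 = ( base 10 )49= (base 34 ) 1F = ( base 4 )301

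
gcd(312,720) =24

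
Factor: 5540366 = 2^1*13^1*213091^1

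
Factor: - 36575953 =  -113^1*431^1*751^1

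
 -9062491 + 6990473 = - 2072018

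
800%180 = 80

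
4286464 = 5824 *736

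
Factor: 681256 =2^3*31^1 * 41^1*67^1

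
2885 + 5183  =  8068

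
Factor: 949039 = 7^1 * 13^1*10429^1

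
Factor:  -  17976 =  - 2^3*3^1 * 7^1*107^1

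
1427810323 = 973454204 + 454356119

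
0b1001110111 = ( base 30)l1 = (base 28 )mf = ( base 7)1561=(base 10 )631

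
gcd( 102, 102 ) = 102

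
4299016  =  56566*76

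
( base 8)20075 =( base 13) 39ab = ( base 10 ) 8253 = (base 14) 3017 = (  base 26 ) C5B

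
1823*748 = 1363604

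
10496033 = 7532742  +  2963291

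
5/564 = 5/564 = 0.01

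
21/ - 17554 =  - 1  +  17533/17554 = - 0.00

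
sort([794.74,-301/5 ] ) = [ - 301/5, 794.74]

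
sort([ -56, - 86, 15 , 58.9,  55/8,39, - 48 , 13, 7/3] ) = [-86, - 56, - 48,7/3, 55/8,13, 15,39, 58.9] 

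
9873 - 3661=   6212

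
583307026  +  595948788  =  1179255814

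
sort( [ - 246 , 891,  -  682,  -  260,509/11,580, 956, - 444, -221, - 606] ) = [-682, - 606, - 444, - 260, - 246, - 221, 509/11, 580, 891, 956]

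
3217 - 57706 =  - 54489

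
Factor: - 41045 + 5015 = - 36030 = - 2^1*3^1 * 5^1 * 1201^1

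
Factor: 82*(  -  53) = -4346 = - 2^1*41^1 * 53^1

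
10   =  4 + 6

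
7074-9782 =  - 2708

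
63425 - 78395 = -14970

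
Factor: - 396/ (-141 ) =2^2*3^1*11^1 * 47^( - 1) = 132/47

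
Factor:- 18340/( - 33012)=5/9=3^( - 2)*5^1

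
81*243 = 19683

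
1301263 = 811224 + 490039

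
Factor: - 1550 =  - 2^1*5^2* 31^1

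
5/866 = 5/866 = 0.01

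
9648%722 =262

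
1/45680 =1/45680 = 0.00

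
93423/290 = 93423/290 = 322.15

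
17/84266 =17/84266 = 0.00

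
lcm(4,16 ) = 16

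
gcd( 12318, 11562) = 6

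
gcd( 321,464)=1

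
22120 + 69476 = 91596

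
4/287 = 4/287 = 0.01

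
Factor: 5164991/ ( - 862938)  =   - 2^(-1)*3^( - 2 )*13^1 * 17^1*191^( - 1 )*251^( - 1) * 23371^1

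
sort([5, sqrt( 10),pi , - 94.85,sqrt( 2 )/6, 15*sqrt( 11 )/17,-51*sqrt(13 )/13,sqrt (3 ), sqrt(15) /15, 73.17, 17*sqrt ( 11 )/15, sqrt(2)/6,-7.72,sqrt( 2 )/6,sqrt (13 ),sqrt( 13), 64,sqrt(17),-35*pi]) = [-35*pi,-94.85, - 51*sqrt( 13 )/13, - 7.72 , sqrt(2)/6,sqrt(2 )/6 , sqrt(2 )/6,sqrt ( 15 ) /15,sqrt( 3),15 * sqrt( 11)/17, pi,sqrt (10 ), sqrt( 13),  sqrt(13 ), 17 * sqrt (11)/15,  sqrt(17), 5, 64,  73.17]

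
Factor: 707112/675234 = 2^2*61^1*233^(  -  1)  =  244/233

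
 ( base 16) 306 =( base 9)1050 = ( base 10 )774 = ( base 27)11i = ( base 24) 186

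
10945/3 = 10945/3 = 3648.33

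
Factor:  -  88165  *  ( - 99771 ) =3^1*5^1*7^2*11^1* 229^1*4751^1 = 8796310215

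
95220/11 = 95220/11 = 8656.36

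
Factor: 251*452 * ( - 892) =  - 2^4 * 113^1 * 223^1*251^1 = - 101199184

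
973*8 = 7784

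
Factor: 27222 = 2^1*3^1*13^1*349^1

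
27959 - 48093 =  - 20134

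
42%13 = 3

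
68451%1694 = 691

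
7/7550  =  7/7550 = 0.00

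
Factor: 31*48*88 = 130944 = 2^7*3^1*11^1 * 31^1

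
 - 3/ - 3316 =3/3316 =0.00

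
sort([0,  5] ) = [0,5]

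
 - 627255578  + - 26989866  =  - 654245444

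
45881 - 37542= 8339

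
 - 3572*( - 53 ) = 189316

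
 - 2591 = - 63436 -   -  60845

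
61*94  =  5734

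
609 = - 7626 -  - 8235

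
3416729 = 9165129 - 5748400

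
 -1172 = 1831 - 3003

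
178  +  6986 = 7164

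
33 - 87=-54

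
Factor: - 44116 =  - 2^2 * 41^1 * 269^1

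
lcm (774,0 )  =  0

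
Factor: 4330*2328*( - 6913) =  - 2^4*3^1*5^1*31^1*97^1 *223^1*433^1 = - 69684699120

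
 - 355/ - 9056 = 355/9056 = 0.04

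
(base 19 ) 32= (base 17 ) 38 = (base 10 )59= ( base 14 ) 43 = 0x3B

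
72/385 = 72/385 = 0.19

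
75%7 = 5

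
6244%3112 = 20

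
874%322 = 230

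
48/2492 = 12/623 = 0.02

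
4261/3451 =1 + 810/3451 =1.23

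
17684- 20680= - 2996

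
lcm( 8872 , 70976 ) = 70976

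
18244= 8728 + 9516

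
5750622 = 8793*654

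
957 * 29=27753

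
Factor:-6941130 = -2^1*3^1*5^1*7^1*33053^1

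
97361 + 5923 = 103284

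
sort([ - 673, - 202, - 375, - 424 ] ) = [ -673, -424, - 375, - 202]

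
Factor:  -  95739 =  - 3^1*7^1*47^1 *97^1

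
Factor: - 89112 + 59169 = - 3^3*1109^1 = - 29943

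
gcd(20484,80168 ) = 4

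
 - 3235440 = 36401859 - 39637299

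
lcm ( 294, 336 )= 2352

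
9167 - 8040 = 1127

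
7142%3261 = 620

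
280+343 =623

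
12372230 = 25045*494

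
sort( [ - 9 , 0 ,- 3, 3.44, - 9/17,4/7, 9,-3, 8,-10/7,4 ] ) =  [-9, - 3, - 3,-10/7 ,-9/17,0,4/7,3.44,4 , 8, 9 ]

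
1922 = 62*31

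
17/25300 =17/25300  =  0.00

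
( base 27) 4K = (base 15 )88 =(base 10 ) 128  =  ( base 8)200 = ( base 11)107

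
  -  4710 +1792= -2918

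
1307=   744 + 563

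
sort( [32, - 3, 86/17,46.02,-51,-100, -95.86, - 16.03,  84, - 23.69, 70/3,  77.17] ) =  [ - 100,-95.86, - 51,  -  23.69, - 16.03,  -  3, 86/17, 70/3, 32, 46.02, 77.17 , 84 ] 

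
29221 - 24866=4355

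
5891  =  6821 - 930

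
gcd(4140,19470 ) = 30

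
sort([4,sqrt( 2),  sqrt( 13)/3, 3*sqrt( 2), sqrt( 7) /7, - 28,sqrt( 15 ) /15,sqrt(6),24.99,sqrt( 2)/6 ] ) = [ - 28,sqrt( 2) /6,sqrt( 15) /15,sqrt( 7)/7,  sqrt( 13)/3 , sqrt ( 2),sqrt (6 ),4 , 3*sqrt( 2),24.99]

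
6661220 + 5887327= 12548547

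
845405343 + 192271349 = 1037676692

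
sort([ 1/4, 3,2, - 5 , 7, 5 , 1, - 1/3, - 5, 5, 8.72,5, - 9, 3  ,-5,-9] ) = [ - 9, - 9, - 5, - 5, - 5,-1/3,1/4, 1, 2, 3, 3, 5,5, 5, 7, 8.72]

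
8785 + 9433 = 18218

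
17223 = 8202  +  9021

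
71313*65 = 4635345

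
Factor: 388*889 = 2^2 *7^1*97^1*127^1 =344932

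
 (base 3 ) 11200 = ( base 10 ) 126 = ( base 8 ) 176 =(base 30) 46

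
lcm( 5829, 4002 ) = 268134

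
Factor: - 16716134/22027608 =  - 2^(-2)*3^( - 2)*17^1*31^( - 1)*71^ ( - 1)*139^( - 1) * 491651^1 = - 8358067/11013804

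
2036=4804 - 2768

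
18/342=1/19 = 0.05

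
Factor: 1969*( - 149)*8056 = - 2363477336 = - 2^3*11^1 * 19^1*53^1*149^1 *179^1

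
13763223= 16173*851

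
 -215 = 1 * ( -215)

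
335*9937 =3328895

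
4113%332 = 129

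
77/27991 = 77/27991 = 0.00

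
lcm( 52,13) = 52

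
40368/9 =4485 + 1/3 = 4485.33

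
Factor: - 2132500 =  - 2^2 *5^4*853^1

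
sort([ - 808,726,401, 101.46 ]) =[ - 808, 101.46,401, 726]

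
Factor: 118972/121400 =2^( - 1)*5^( - 2)*7^2 = 49/50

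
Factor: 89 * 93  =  8277 = 3^1*31^1*89^1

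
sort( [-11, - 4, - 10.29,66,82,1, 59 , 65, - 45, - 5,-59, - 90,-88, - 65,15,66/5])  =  [-90, - 88,-65,-59, - 45,  -  11, - 10.29,-5,-4, 1,66/5, 15,  59,65, 66,82]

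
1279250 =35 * 36550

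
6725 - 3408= 3317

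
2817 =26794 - 23977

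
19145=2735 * 7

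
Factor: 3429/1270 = 2^ (-1 ) * 3^3*5^ ( - 1 )  =  27/10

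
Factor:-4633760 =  - 2^5*5^1 * 28961^1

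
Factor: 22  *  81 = 2^1*3^4*11^1 = 1782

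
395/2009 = 395/2009 =0.20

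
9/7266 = 3/2422 = 0.00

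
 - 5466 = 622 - 6088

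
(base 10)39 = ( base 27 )1c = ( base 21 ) 1I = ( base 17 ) 25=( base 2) 100111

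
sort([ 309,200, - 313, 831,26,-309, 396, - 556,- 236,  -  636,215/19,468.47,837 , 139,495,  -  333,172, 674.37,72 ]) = [- 636,  -  556, - 333, - 313, - 309 , -236, 215/19, 26, 72, 139,172,200,309,396,468.47,  495,674.37,831,837 ] 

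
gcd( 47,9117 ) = 1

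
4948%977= 63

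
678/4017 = 226/1339 = 0.17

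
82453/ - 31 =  - 82453/31=- 2659.77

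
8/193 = 8/193 = 0.04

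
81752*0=0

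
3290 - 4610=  - 1320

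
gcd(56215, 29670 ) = 5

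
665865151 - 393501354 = 272363797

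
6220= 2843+3377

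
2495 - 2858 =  -363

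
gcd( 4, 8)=4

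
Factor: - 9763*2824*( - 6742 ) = 2^4* 13^1*353^1*751^1 * 3371^1 = 185881740304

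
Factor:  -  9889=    -11^1*29^1*31^1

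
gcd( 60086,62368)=2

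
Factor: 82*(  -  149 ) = -2^1*41^1 * 149^1 = - 12218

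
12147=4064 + 8083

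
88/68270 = 44/34135 = 0.00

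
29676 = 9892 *3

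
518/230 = 2 + 29/115 = 2.25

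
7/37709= 1/5387 = 0.00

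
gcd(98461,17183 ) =1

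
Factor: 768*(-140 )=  - 107520 = -2^10*3^1*5^1*7^1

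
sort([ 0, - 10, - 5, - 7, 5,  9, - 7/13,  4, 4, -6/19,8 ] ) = [ - 10,-7, - 5, - 7/13, - 6/19,  0, 4,  4,  5,8,  9 ] 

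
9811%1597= 229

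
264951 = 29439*9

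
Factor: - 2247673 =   -  2247673^1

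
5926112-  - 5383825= 11309937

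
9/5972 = 9/5972 = 0.00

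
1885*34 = 64090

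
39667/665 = 59 +432/665 = 59.65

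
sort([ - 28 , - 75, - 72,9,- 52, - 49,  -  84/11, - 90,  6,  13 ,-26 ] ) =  [ - 90, - 75, - 72, - 52, - 49, - 28, - 26, - 84/11,6 , 9,13 ]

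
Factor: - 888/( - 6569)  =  2^3*3^1*37^1*6569^( - 1 ) 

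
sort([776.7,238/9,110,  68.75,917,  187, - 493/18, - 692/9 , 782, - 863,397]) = [ - 863, - 692/9, - 493/18,  238/9, 68.75 , 110,187, 397, 776.7, 782,917 ]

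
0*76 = 0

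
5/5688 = 5/5688 = 0.00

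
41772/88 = 10443/22  =  474.68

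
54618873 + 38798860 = 93417733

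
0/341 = 0 = 0.00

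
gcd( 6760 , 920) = 40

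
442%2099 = 442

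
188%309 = 188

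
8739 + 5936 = 14675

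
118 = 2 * 59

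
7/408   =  7/408 = 0.02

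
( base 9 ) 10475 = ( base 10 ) 6953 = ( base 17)1710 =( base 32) 6P9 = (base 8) 15451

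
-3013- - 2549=  -  464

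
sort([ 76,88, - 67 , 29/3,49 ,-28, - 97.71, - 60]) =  [ - 97.71, - 67, - 60 , - 28,29/3,49,76,88] 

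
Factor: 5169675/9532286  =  2^( - 1)*3^1*5^2 * 7^1*43^1*229^1 * 761^( - 1) * 6263^( - 1)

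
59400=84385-24985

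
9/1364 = 9/1364  =  0.01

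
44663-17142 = 27521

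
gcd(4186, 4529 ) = 7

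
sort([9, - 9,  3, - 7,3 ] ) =[  -  9, - 7,3, 3, 9 ] 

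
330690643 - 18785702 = 311904941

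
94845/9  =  10538 + 1/3 = 10538.33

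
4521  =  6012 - 1491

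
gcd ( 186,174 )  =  6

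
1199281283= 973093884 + 226187399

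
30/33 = 10/11=0.91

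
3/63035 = 3/63035 = 0.00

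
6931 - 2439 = 4492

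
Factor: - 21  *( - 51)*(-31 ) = -33201= - 3^2*7^1 * 17^1 * 31^1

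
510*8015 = 4087650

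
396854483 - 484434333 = - 87579850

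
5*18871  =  94355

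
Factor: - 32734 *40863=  - 1337609442 = - 2^1*3^1*13^1*53^1*257^1 *1259^1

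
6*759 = 4554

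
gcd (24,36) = 12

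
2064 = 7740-5676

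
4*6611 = 26444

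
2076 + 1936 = 4012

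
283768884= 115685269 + 168083615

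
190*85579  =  16260010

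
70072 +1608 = 71680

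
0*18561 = 0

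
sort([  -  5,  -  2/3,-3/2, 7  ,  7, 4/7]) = [ - 5,  -  3/2, - 2/3,4/7, 7, 7]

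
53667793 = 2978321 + 50689472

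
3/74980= 3/74980 = 0.00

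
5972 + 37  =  6009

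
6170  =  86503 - 80333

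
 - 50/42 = -25/21=   - 1.19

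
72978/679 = 107 + 325/679 = 107.48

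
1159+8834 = 9993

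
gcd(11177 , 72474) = 1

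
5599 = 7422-1823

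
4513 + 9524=14037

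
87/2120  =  87/2120 = 0.04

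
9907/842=9907/842 = 11.77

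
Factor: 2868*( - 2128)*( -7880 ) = 48092459520= 2^9*3^1 * 5^1*7^1*19^1*197^1*239^1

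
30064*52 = 1563328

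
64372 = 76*847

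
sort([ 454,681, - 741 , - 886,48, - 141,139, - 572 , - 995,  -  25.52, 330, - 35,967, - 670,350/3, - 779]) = [ - 995, - 886,  -  779, - 741, - 670, - 572, - 141,-35,-25.52,48,350/3,139, 330,454,681,967]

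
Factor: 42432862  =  2^1*31^1*439^1*1559^1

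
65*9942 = 646230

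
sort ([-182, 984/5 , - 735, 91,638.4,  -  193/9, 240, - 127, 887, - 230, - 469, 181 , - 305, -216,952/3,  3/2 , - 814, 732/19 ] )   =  [ - 814,-735, -469, - 305, -230, - 216, - 182,  -  127,- 193/9, 3/2,732/19,91, 181,984/5,240 , 952/3,638.4, 887] 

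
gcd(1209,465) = 93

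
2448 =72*34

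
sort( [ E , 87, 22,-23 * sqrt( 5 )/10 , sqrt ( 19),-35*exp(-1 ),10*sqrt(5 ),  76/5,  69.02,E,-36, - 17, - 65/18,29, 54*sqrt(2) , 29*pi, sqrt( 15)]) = [ - 36, - 17,-35*exp(  -  1 ), - 23*sqrt( 5) /10,-65/18,  E, E, sqrt( 15 ), sqrt( 19), 76/5, 22,10*sqrt( 5), 29,  69.02, 54*sqrt (2),87,29*pi] 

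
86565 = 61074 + 25491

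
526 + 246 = 772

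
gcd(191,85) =1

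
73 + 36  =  109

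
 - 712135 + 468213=-243922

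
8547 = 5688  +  2859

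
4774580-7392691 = -2618111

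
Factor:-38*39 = -2^1*3^1*13^1 * 19^1= - 1482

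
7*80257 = 561799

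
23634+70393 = 94027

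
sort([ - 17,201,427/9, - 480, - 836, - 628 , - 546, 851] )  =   [ - 836, - 628, - 546, - 480, - 17, 427/9, 201, 851 ]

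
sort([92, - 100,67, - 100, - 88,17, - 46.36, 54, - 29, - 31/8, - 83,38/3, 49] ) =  [ - 100, -100, - 88, - 83, -46.36, - 29, - 31/8,38/3,17,49,54,  67, 92]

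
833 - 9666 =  - 8833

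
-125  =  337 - 462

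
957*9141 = 8747937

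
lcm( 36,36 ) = 36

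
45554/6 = 7592+1/3 = 7592.33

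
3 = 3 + 0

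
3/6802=3/6802 = 0.00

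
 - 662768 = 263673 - 926441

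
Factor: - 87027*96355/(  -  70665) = 673^(-1)*2753^1*29009^1= 79861777/673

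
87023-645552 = -558529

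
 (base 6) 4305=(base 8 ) 1721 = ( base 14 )4DB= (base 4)33101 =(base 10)977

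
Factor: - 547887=-3^1 * 181^1 * 1009^1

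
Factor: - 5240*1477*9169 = - 70963292120 = -2^3*5^1*7^1 * 53^1*131^1*173^1*211^1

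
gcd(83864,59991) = 1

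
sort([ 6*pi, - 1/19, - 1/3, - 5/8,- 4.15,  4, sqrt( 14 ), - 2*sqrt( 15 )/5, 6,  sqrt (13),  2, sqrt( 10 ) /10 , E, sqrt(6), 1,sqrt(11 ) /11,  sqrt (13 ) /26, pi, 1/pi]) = [ - 4.15, - 2 * sqrt(15)/5, - 5/8,  -  1/3  ,-1/19 , sqrt(13) /26,sqrt(11) /11,sqrt( 10 ) /10, 1/pi, 1, 2,sqrt ( 6), E, pi,sqrt(13),  sqrt( 14),4, 6, 6 * pi ]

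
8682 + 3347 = 12029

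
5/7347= 5/7347 = 0.00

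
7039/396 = 17 + 307/396 = 17.78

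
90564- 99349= - 8785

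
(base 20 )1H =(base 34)13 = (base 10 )37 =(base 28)19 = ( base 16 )25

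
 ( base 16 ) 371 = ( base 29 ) 11b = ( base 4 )31301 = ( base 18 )2ch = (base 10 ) 881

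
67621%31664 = 4293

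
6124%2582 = 960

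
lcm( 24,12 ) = 24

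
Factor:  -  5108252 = - 2^2*1277063^1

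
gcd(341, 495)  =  11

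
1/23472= 1/23472 = 0.00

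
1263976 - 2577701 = -1313725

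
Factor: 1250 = 2^1*  5^4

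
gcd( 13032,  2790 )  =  18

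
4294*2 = 8588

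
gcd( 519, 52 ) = 1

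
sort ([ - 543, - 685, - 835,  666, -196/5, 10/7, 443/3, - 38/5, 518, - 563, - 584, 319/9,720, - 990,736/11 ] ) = [ - 990, - 835,  -  685, - 584, - 563, - 543,  -  196/5,  -  38/5, 10/7,319/9, 736/11,443/3, 518, 666,720 ]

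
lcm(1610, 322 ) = 1610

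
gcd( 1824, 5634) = 6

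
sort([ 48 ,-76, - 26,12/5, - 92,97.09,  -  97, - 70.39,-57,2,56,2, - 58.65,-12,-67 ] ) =[-97, - 92, - 76,-70.39, -67, - 58.65,  -  57,  -  26, - 12,2, 2,12/5, 48,56 , 97.09]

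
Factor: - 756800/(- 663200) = 946/829 = 2^1*11^1 * 43^1*829^ (-1)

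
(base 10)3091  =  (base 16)c13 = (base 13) 153A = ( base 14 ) 11ab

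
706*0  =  0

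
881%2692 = 881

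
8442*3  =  25326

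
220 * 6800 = 1496000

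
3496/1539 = 2  +  22/81 = 2.27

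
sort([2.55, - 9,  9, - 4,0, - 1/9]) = [-9, - 4, - 1/9,0,2.55 , 9]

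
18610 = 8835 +9775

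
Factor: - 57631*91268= - 2^2*7^1*8233^1 * 22817^1 = -5259866108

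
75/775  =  3/31 = 0.10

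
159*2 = 318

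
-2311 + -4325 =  - 6636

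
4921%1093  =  549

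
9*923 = 8307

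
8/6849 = 8/6849 = 0.00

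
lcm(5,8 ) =40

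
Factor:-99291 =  - 3^1*23^1*1439^1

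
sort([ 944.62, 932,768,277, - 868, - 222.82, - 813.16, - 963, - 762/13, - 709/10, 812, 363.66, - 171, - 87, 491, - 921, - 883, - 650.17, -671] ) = [ - 963, - 921,- 883, - 868,  -  813.16, - 671, - 650.17, - 222.82,  -  171, - 87, - 709/10, - 762/13,277,363.66,491,768,812, 932, 944.62]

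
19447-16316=3131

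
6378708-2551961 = 3826747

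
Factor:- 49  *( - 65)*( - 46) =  - 146510 = - 2^1*5^1*7^2*13^1*23^1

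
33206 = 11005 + 22201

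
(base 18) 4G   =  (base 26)3a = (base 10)88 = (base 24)3G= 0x58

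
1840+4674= 6514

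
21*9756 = 204876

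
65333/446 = 65333/446=146.49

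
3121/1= 3121= 3121.00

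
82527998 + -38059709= 44468289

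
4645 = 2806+1839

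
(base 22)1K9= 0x3A5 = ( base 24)1EL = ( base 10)933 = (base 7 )2502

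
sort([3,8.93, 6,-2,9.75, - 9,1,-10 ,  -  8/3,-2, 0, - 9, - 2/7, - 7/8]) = [ - 10, - 9 , - 9, - 8/3,-2,-2, - 7/8, - 2/7 , 0,  1,3,6, 8.93,9.75]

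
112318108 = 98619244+13698864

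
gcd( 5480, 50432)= 8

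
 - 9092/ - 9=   1010 + 2/9 = 1010.22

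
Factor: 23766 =2^1*3^1 * 17^1*233^1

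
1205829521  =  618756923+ 587072598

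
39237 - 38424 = 813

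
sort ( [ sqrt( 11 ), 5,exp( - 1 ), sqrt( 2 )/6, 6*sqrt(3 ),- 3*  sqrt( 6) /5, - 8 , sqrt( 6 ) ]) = [ - 8, - 3*sqrt(6 ) /5, sqrt (2) /6,  exp( - 1), sqrt(6),sqrt ( 11), 5 , 6*sqrt(3)]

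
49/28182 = 7/4026  =  0.00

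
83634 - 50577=33057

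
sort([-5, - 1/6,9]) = [-5,  -  1/6,9]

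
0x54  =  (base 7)150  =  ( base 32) 2K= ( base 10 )84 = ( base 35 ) 2E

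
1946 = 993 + 953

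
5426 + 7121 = 12547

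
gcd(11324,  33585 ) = 1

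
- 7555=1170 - 8725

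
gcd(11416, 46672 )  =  8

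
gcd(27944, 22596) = 28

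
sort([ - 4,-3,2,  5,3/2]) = [ - 4 , - 3,3/2,2 , 5 ]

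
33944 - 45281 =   -  11337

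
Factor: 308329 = 7^1*17^1*2591^1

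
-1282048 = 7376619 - 8658667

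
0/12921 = 0 = 0.00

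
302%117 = 68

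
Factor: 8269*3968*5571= 2^7 *3^2*31^1 * 619^1*8269^1 = 182792264832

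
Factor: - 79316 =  - 2^2*79^1*251^1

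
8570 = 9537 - 967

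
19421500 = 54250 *358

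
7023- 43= 6980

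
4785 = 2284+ 2501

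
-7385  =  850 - 8235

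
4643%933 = 911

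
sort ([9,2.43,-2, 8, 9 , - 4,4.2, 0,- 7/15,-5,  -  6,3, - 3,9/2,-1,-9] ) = [-9,-6, - 5, - 4,-3, - 2, - 1, - 7/15, 0, 2.43, 3,  4.2, 9/2,8, 9,9 ] 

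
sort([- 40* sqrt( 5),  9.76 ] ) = [- 40 * sqrt( 5 ), 9.76] 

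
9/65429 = 9/65429 = 0.00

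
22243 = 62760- 40517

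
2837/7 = 2837/7  =  405.29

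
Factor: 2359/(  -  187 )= - 7^1*11^( - 1)*17^( - 1 )*337^1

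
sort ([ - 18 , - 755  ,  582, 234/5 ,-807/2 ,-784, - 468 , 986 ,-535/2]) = [-784 ,-755,-468 , - 807/2 ,- 535/2, - 18, 234/5 , 582,986]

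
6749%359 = 287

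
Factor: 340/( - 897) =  - 2^2*3^ ( - 1)*5^1*13^( - 1) * 17^1 * 23^( - 1)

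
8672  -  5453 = 3219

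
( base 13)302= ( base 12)365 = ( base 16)1FD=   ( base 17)1CG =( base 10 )509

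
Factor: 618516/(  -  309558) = - 2^1*3^3 * 23^1*83^1*51593^(  -  1) = - 103086/51593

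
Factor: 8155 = 5^1 * 7^1*233^1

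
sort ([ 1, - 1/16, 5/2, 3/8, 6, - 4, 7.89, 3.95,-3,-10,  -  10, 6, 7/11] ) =[ - 10, - 10,-4, - 3, - 1/16,3/8, 7/11,1,5/2,3.95, 6, 6, 7.89]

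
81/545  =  81/545 = 0.15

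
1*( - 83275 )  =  -83275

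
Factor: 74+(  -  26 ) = 48=2^4*3^1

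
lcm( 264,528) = 528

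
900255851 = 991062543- 90806692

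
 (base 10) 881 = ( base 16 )371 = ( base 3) 1012122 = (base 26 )17N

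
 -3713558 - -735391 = -2978167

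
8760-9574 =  - 814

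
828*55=45540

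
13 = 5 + 8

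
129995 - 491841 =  - 361846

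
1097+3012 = 4109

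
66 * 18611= 1228326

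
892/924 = 223/231 = 0.97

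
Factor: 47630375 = 5^3*13^1*29311^1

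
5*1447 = 7235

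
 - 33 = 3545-3578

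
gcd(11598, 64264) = 2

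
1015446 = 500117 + 515329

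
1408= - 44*( - 32 ) 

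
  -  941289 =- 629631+-311658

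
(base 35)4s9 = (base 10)5889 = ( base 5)142024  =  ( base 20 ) EE9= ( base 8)13401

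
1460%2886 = 1460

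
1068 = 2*534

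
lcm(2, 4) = 4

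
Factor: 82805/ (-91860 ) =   -  16561/18372  =  - 2^( -2)*3^(-1 )*1531^( - 1)*16561^1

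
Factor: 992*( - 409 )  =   - 2^5*31^1 * 409^1 = - 405728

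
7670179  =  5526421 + 2143758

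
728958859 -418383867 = 310574992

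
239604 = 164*1461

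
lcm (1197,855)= 5985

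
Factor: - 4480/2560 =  - 7/4= - 2^( - 2 )*7^1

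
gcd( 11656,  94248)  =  8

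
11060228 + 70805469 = 81865697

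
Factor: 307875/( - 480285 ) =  - 25/39 = - 3^( - 1 )*5^2*13^( - 1 )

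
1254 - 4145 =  - 2891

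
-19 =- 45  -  -26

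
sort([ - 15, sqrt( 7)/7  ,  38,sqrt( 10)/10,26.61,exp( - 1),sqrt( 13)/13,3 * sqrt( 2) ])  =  [-15,  sqrt(13 )/13, sqrt (10) /10,exp( - 1),sqrt( 7 ) /7,3*sqrt( 2 ),26.61,38 ]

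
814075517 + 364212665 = 1178288182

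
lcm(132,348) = 3828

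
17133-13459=3674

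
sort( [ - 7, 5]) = [ - 7,5]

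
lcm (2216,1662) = 6648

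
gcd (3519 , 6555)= 69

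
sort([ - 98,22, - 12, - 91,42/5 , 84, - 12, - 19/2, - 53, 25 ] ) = [ - 98,-91,- 53, - 12, - 12 ,- 19/2,42/5, 22, 25,84 ] 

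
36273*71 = 2575383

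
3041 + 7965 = 11006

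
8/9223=8/9223 = 0.00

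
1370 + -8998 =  - 7628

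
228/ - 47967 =  -  1+15913/15989 = - 0.00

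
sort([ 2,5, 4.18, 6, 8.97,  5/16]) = [5/16, 2, 4.18, 5 , 6, 8.97] 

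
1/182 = 1/182 = 0.01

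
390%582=390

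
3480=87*40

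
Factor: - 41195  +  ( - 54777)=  - 95972 = - 2^2 * 23993^1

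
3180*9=28620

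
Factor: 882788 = 2^2*83^1*2659^1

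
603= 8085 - 7482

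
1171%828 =343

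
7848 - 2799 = 5049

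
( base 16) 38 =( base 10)56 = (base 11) 51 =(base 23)2A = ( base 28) 20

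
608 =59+549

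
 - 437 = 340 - 777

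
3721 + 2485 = 6206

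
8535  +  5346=13881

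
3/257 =3/257 = 0.01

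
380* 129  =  49020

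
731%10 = 1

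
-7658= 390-8048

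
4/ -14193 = -1 + 14189/14193= - 0.00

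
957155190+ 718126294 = 1675281484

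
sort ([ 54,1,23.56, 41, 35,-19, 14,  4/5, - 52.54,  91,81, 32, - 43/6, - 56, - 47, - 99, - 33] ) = [ - 99, - 56, - 52.54, - 47 , - 33,- 19, - 43/6,4/5, 1,14,  23.56, 32,35,  41, 54, 81,  91 ] 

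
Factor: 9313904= 2^4*582119^1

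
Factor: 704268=2^2*3^3*6521^1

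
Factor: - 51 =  - 3^1*17^1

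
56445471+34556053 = 91001524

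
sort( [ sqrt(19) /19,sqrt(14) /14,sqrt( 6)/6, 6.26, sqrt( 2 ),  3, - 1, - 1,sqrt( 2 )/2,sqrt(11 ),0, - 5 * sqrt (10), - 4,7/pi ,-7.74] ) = [ - 5*sqrt(10),-7.74, - 4, - 1,  -  1, 0,sqrt(19)/19,sqrt(14) /14,sqrt(6 ) /6,sqrt( 2) /2,sqrt( 2), 7/pi, 3,sqrt( 11),6.26 ]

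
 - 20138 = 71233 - 91371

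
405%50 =5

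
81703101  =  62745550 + 18957551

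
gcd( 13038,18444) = 318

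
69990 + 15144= 85134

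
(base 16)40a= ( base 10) 1034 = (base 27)1B8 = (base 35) tj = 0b10000001010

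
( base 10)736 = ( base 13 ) 448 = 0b1011100000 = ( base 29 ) pb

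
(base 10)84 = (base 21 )40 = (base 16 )54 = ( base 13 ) 66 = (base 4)1110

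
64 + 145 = 209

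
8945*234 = 2093130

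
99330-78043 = 21287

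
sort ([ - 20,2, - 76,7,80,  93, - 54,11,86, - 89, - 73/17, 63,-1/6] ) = [ - 89,- 76, - 54,-20,-73/17, - 1/6 , 2,7, 11, 63,80,86,93] 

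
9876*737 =7278612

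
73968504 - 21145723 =52822781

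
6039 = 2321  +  3718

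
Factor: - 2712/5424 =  - 2^( - 1) = - 1/2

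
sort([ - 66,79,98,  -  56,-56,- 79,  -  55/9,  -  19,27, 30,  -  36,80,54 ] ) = [ - 79,-66, - 56,- 56,-36,-19, - 55/9,27, 30,54,79, 80, 98 ]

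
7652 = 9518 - 1866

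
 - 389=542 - 931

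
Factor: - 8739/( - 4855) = 9/5=3^2*5^( - 1 )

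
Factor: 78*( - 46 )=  - 3588 =-2^2*3^1*13^1*23^1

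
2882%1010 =862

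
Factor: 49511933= 2473^1*20021^1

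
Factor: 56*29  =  1624 =2^3*7^1*29^1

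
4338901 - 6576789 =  -2237888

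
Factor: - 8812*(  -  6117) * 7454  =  2^3 * 3^1*2039^1*2203^1*3727^1 = 401792991816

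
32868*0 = 0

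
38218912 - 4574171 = 33644741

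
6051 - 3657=2394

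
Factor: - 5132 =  - 2^2*1283^1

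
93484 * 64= 5982976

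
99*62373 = 6174927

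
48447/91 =6921/13 = 532.38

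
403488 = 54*7472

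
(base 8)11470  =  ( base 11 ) 3773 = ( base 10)4920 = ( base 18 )f36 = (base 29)5oj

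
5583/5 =5583/5 =1116.60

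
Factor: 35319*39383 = 3^1*61^1*193^1 *39383^1 = 1390968177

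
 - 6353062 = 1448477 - 7801539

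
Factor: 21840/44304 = 5^1 * 7^1*71^ ( - 1) = 35/71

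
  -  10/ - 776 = 5/388 = 0.01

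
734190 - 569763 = 164427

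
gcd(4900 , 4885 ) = 5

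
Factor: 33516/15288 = 2^ ( - 1 )*3^1*13^( - 1)*19^1 = 57/26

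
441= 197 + 244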